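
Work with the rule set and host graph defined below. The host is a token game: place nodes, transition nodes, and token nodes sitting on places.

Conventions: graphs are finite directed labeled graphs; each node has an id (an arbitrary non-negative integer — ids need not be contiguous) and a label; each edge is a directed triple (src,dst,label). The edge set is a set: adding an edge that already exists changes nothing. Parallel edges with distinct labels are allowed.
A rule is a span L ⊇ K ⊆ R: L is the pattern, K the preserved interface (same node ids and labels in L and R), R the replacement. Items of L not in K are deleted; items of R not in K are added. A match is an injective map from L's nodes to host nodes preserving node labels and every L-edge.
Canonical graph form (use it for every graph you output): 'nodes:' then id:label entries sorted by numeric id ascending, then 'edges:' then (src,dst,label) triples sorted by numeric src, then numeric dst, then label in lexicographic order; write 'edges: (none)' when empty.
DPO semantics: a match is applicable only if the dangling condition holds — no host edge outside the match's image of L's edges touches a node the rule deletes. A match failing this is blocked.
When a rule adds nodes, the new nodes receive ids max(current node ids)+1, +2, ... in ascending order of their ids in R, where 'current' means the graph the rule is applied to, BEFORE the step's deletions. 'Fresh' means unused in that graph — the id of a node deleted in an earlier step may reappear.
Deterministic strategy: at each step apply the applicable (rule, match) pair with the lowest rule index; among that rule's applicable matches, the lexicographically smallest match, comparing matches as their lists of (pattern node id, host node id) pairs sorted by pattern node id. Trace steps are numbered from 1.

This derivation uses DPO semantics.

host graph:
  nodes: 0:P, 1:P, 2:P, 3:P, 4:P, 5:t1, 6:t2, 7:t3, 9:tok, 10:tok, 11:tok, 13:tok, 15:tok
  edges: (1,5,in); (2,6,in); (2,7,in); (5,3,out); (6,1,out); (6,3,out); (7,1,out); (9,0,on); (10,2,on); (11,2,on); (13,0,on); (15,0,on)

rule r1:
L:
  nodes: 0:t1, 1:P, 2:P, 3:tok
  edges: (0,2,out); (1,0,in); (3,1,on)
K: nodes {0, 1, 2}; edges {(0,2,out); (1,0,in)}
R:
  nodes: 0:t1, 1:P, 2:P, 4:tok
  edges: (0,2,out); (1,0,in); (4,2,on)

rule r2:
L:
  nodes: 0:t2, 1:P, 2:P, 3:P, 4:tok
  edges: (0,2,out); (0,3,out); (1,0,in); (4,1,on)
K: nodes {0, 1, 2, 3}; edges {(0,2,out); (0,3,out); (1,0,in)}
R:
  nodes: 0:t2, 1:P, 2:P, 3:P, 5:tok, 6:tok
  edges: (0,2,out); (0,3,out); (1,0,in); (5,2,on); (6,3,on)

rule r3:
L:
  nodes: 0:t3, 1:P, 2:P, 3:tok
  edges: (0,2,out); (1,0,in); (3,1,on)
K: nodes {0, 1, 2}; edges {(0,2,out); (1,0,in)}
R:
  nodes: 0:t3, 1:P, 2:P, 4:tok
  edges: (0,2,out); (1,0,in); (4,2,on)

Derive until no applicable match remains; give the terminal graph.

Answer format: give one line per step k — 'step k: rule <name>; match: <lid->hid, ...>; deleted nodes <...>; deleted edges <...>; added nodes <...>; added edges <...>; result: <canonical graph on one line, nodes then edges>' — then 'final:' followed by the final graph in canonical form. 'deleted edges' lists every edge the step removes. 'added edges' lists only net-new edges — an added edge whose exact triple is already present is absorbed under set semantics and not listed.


step 1: rule r2; match: 0->6, 1->2, 2->1, 3->3, 4->10; deleted nodes 10; deleted edges (10,2,on); added nodes 16, 17; added edges (16,1,on); (17,3,on); result: nodes: 0:P, 1:P, 2:P, 3:P, 4:P, 5:t1, 6:t2, 7:t3, 9:tok, 11:tok, 13:tok, 15:tok, 16:tok, 17:tok edges: (1,5,in); (2,6,in); (2,7,in); (5,3,out); (6,1,out); (6,3,out); (7,1,out); (9,0,on); (11,2,on); (13,0,on); (15,0,on); (16,1,on); (17,3,on)
step 2: rule r1; match: 0->5, 1->1, 2->3, 3->16; deleted nodes 16; deleted edges (16,1,on); added nodes 18; added edges (18,3,on); result: nodes: 0:P, 1:P, 2:P, 3:P, 4:P, 5:t1, 6:t2, 7:t3, 9:tok, 11:tok, 13:tok, 15:tok, 17:tok, 18:tok edges: (1,5,in); (2,6,in); (2,7,in); (5,3,out); (6,1,out); (6,3,out); (7,1,out); (9,0,on); (11,2,on); (13,0,on); (15,0,on); (17,3,on); (18,3,on)
step 3: rule r2; match: 0->6, 1->2, 2->1, 3->3, 4->11; deleted nodes 11; deleted edges (11,2,on); added nodes 19, 20; added edges (19,1,on); (20,3,on); result: nodes: 0:P, 1:P, 2:P, 3:P, 4:P, 5:t1, 6:t2, 7:t3, 9:tok, 13:tok, 15:tok, 17:tok, 18:tok, 19:tok, 20:tok edges: (1,5,in); (2,6,in); (2,7,in); (5,3,out); (6,1,out); (6,3,out); (7,1,out); (9,0,on); (13,0,on); (15,0,on); (17,3,on); (18,3,on); (19,1,on); (20,3,on)
step 4: rule r1; match: 0->5, 1->1, 2->3, 3->19; deleted nodes 19; deleted edges (19,1,on); added nodes 21; added edges (21,3,on); result: nodes: 0:P, 1:P, 2:P, 3:P, 4:P, 5:t1, 6:t2, 7:t3, 9:tok, 13:tok, 15:tok, 17:tok, 18:tok, 20:tok, 21:tok edges: (1,5,in); (2,6,in); (2,7,in); (5,3,out); (6,1,out); (6,3,out); (7,1,out); (9,0,on); (13,0,on); (15,0,on); (17,3,on); (18,3,on); (20,3,on); (21,3,on)
final:
nodes: 0:P, 1:P, 2:P, 3:P, 4:P, 5:t1, 6:t2, 7:t3, 9:tok, 13:tok, 15:tok, 17:tok, 18:tok, 20:tok, 21:tok
edges: (1,5,in); (2,6,in); (2,7,in); (5,3,out); (6,1,out); (6,3,out); (7,1,out); (9,0,on); (13,0,on); (15,0,on); (17,3,on); (18,3,on); (20,3,on); (21,3,on)


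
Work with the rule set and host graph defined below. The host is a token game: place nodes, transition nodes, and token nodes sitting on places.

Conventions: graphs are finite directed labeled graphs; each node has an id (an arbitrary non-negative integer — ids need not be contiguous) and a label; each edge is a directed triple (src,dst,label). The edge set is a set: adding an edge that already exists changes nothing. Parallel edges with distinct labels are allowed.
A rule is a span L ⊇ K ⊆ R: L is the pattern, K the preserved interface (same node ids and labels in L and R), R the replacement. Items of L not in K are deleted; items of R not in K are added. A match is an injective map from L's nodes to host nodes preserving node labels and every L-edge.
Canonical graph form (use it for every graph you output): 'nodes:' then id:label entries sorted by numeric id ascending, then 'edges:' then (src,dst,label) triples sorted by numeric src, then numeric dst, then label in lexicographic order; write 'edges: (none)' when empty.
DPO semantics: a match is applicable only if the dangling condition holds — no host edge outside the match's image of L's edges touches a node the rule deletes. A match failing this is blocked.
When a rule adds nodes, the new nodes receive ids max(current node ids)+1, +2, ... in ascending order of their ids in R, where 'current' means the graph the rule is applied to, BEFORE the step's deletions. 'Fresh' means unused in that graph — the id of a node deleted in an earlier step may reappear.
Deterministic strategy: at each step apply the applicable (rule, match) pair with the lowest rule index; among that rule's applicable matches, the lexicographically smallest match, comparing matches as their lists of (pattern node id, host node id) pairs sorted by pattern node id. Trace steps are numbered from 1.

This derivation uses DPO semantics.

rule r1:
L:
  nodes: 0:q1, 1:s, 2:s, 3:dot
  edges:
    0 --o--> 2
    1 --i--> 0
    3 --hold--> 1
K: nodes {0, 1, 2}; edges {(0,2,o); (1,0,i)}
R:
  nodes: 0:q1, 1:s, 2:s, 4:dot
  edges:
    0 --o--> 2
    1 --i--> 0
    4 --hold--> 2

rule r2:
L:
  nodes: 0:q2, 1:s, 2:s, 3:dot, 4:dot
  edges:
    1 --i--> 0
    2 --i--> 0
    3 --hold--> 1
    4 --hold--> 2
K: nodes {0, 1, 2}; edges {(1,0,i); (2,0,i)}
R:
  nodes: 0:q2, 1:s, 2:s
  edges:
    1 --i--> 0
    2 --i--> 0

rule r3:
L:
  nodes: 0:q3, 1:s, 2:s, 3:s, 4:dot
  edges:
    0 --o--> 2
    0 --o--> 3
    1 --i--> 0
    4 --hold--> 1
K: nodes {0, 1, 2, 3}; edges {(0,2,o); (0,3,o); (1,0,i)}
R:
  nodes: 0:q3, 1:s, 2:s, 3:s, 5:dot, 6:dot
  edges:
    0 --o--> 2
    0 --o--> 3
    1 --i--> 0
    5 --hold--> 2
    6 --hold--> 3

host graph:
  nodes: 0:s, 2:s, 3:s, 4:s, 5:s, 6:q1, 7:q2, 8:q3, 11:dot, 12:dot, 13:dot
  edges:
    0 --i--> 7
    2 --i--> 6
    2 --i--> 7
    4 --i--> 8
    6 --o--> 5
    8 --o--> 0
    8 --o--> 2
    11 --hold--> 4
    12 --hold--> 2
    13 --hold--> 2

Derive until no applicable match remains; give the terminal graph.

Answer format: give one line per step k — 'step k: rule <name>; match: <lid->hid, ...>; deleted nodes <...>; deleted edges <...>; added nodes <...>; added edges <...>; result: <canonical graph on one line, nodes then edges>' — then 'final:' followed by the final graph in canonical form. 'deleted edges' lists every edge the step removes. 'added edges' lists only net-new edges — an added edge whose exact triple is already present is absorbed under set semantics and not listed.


step 1: rule r1; match: 0->6, 1->2, 2->5, 3->12; deleted nodes 12; deleted edges (12,2,hold); added nodes 14; added edges (14,5,hold); result: nodes: 0:s, 2:s, 3:s, 4:s, 5:s, 6:q1, 7:q2, 8:q3, 11:dot, 13:dot, 14:dot edges: (0,7,i); (2,6,i); (2,7,i); (4,8,i); (6,5,o); (8,0,o); (8,2,o); (11,4,hold); (13,2,hold); (14,5,hold)
step 2: rule r1; match: 0->6, 1->2, 2->5, 3->13; deleted nodes 13; deleted edges (13,2,hold); added nodes 15; added edges (15,5,hold); result: nodes: 0:s, 2:s, 3:s, 4:s, 5:s, 6:q1, 7:q2, 8:q3, 11:dot, 14:dot, 15:dot edges: (0,7,i); (2,6,i); (2,7,i); (4,8,i); (6,5,o); (8,0,o); (8,2,o); (11,4,hold); (14,5,hold); (15,5,hold)
step 3: rule r3; match: 0->8, 1->4, 2->0, 3->2, 4->11; deleted nodes 11; deleted edges (11,4,hold); added nodes 16, 17; added edges (16,0,hold); (17,2,hold); result: nodes: 0:s, 2:s, 3:s, 4:s, 5:s, 6:q1, 7:q2, 8:q3, 14:dot, 15:dot, 16:dot, 17:dot edges: (0,7,i); (2,6,i); (2,7,i); (4,8,i); (6,5,o); (8,0,o); (8,2,o); (14,5,hold); (15,5,hold); (16,0,hold); (17,2,hold)
step 4: rule r1; match: 0->6, 1->2, 2->5, 3->17; deleted nodes 17; deleted edges (17,2,hold); added nodes 18; added edges (18,5,hold); result: nodes: 0:s, 2:s, 3:s, 4:s, 5:s, 6:q1, 7:q2, 8:q3, 14:dot, 15:dot, 16:dot, 18:dot edges: (0,7,i); (2,6,i); (2,7,i); (4,8,i); (6,5,o); (8,0,o); (8,2,o); (14,5,hold); (15,5,hold); (16,0,hold); (18,5,hold)
final:
nodes: 0:s, 2:s, 3:s, 4:s, 5:s, 6:q1, 7:q2, 8:q3, 14:dot, 15:dot, 16:dot, 18:dot
edges: (0,7,i); (2,6,i); (2,7,i); (4,8,i); (6,5,o); (8,0,o); (8,2,o); (14,5,hold); (15,5,hold); (16,0,hold); (18,5,hold)


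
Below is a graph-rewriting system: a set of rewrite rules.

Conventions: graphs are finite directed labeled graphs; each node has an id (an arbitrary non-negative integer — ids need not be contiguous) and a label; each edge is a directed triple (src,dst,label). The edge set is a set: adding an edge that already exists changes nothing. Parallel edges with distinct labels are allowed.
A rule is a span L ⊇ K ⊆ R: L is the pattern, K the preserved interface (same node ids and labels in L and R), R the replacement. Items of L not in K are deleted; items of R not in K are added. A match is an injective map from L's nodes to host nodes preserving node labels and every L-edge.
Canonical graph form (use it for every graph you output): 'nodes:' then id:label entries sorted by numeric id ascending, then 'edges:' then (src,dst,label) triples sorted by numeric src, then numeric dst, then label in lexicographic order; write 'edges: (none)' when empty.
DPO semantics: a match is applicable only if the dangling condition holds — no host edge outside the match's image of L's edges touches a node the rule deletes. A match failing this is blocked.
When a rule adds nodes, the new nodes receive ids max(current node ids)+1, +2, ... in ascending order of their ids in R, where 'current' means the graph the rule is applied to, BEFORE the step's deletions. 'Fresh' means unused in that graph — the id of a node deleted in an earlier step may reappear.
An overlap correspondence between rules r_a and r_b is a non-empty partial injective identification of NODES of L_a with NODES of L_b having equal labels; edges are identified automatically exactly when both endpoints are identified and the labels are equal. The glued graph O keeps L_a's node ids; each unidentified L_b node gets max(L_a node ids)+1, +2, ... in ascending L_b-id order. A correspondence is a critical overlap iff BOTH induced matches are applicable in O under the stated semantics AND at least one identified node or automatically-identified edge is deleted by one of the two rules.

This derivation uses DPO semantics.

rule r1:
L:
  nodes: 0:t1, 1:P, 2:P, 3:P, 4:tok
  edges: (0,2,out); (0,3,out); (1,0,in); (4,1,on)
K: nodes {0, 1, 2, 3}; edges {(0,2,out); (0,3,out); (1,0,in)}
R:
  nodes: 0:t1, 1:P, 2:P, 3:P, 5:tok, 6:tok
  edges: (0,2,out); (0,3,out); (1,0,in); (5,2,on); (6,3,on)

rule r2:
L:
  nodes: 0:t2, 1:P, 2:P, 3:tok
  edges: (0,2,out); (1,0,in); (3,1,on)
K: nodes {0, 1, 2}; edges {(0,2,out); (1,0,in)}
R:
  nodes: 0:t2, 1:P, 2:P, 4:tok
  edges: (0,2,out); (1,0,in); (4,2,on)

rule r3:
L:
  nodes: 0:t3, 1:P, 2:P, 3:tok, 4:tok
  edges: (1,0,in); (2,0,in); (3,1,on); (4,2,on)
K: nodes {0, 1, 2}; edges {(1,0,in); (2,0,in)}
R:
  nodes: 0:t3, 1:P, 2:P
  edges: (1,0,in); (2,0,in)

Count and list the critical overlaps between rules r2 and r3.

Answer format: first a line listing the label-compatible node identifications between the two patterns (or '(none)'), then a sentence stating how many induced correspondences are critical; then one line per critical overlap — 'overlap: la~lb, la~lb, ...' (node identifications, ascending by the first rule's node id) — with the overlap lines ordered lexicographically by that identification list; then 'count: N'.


label-compatible node identifications between L(r2) and L(r3): 1~1, 1~2, 2~1, 2~2, 3~3, 3~4
4 of the induced correspondences are critical overlaps of r2 and r3.
overlap: 1~1, 2~2, 3~3
overlap: 1~1, 3~3
overlap: 1~2, 2~1, 3~4
overlap: 1~2, 3~4
count: 4


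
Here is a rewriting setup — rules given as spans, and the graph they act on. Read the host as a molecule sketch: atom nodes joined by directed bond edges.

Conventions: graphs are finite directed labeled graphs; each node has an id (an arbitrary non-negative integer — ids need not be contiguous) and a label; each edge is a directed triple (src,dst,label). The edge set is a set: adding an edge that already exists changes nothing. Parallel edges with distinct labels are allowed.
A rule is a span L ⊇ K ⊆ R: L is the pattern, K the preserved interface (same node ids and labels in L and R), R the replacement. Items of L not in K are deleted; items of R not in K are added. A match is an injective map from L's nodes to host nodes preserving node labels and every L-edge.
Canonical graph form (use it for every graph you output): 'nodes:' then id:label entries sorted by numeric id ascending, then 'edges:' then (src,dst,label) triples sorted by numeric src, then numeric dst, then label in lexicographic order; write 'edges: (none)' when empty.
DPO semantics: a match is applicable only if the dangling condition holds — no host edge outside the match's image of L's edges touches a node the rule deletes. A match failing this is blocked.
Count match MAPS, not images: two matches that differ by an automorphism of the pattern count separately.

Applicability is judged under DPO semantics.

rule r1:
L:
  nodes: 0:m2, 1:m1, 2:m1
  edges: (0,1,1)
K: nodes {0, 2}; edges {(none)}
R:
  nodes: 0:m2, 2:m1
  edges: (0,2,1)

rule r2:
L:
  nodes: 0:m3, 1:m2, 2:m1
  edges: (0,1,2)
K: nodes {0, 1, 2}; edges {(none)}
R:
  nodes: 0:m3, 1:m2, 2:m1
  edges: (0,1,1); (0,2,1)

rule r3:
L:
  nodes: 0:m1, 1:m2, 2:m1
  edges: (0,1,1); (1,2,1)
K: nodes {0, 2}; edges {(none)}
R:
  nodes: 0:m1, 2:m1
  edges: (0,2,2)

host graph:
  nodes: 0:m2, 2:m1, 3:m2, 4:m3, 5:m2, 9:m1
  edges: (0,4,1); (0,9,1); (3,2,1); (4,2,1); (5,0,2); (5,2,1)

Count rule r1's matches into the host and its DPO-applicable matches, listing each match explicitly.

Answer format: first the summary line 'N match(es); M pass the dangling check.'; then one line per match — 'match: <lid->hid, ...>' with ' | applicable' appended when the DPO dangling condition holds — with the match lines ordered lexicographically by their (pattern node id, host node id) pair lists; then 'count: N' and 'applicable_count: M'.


3 match(es); 1 pass the dangling check.
match: 0->0, 1->9, 2->2 | applicable
match: 0->3, 1->2, 2->9
match: 0->5, 1->2, 2->9
count: 3
applicable_count: 1


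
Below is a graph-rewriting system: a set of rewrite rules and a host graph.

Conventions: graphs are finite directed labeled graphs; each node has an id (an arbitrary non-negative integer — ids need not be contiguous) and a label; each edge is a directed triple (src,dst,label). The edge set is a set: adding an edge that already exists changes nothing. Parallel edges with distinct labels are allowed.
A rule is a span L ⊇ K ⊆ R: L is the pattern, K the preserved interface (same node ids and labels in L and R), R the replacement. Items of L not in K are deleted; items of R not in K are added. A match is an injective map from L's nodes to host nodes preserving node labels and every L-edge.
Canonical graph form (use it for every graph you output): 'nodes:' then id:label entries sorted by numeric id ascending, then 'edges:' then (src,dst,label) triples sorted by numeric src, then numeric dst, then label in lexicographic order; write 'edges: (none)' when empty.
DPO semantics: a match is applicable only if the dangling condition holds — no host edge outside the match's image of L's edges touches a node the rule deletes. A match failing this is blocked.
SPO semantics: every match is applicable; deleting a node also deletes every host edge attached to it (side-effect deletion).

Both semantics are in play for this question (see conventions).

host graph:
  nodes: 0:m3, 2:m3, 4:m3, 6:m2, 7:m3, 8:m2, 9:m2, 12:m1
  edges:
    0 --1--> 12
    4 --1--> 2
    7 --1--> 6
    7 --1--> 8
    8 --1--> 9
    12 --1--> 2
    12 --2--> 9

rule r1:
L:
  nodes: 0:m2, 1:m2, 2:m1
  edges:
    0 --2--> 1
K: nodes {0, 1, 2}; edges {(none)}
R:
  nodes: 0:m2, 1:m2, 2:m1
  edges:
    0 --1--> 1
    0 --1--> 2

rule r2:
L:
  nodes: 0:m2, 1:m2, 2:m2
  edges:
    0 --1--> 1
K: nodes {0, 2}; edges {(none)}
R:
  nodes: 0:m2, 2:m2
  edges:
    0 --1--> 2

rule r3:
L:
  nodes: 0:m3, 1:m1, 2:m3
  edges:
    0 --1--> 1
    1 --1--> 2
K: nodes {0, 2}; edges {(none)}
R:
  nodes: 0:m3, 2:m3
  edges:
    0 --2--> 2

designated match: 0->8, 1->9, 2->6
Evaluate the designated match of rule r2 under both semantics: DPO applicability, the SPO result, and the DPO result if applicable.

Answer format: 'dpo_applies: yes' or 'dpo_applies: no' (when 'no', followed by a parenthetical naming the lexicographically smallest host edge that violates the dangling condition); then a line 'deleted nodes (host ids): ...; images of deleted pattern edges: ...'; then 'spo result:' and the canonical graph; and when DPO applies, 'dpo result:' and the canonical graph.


dpo_applies: no
(the rule deletes node 9, which keeps host edge (12,9,2) outside the match image — the dangling condition fails, DPO blocks; SPO proceeds and side-deletes such edges)
deleted nodes (host ids): 9; images of deleted pattern edges: (8,9,1)
spo result:
nodes: 0:m3, 2:m3, 4:m3, 6:m2, 7:m3, 8:m2, 12:m1
edges: (0,12,1); (4,2,1); (7,6,1); (7,8,1); (8,6,1); (12,2,1)


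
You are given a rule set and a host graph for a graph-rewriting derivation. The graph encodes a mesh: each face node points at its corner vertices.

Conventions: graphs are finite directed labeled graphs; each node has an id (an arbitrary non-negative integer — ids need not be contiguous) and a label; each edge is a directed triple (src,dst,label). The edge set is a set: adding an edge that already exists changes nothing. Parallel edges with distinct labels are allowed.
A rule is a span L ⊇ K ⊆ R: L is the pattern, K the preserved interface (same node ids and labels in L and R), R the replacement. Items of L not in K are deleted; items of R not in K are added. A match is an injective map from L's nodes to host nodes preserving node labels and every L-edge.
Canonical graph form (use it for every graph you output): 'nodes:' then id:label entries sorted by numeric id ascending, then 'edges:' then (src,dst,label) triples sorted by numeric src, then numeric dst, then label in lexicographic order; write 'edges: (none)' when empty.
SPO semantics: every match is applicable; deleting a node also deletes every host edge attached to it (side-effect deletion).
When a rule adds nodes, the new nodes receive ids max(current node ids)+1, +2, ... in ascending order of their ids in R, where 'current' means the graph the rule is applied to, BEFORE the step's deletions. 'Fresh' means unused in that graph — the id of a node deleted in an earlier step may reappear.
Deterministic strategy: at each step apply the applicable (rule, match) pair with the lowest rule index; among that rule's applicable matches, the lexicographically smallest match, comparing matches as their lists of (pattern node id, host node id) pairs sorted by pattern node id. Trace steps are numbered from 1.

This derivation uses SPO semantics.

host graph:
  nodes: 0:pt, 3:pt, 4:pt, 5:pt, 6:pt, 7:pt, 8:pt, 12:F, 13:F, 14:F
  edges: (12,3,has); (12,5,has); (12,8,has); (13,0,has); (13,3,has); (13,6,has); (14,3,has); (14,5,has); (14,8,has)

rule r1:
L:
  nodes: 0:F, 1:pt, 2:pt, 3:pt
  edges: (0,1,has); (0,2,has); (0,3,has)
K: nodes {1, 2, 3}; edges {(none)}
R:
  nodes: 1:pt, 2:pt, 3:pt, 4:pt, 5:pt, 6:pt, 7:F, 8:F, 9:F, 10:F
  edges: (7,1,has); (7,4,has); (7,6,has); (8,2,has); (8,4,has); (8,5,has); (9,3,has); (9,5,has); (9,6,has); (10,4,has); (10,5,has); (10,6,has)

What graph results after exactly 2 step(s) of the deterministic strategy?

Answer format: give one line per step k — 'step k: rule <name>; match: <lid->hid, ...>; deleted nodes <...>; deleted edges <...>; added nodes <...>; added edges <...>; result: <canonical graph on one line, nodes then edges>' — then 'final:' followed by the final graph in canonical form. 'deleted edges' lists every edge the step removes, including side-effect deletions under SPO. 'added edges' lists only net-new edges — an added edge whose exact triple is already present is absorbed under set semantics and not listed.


step 1: rule r1; match: 0->12, 1->3, 2->5, 3->8; deleted nodes 12; deleted edges (12,3,has); (12,5,has); (12,8,has); added nodes 15, 16, 17, 18, 19, 20, 21; added edges (18,3,has); (18,15,has); (18,17,has); (19,5,has); (19,15,has); (19,16,has); (20,8,has); (20,16,has); (20,17,has); (21,15,has); (21,16,has); (21,17,has); result: nodes: 0:pt, 3:pt, 4:pt, 5:pt, 6:pt, 7:pt, 8:pt, 13:F, 14:F, 15:pt, 16:pt, 17:pt, 18:F, 19:F, 20:F, 21:F edges: (13,0,has); (13,3,has); (13,6,has); (14,3,has); (14,5,has); (14,8,has); (18,3,has); (18,15,has); (18,17,has); (19,5,has); (19,15,has); (19,16,has); (20,8,has); (20,16,has); (20,17,has); (21,15,has); (21,16,has); (21,17,has)
step 2: rule r1; match: 0->13, 1->0, 2->3, 3->6; deleted nodes 13; deleted edges (13,0,has); (13,3,has); (13,6,has); added nodes 22, 23, 24, 25, 26, 27, 28; added edges (25,0,has); (25,22,has); (25,24,has); (26,3,has); (26,22,has); (26,23,has); (27,6,has); (27,23,has); (27,24,has); (28,22,has); (28,23,has); (28,24,has); result: nodes: 0:pt, 3:pt, 4:pt, 5:pt, 6:pt, 7:pt, 8:pt, 14:F, 15:pt, 16:pt, 17:pt, 18:F, 19:F, 20:F, 21:F, 22:pt, 23:pt, 24:pt, 25:F, 26:F, 27:F, 28:F edges: (14,3,has); (14,5,has); (14,8,has); (18,3,has); (18,15,has); (18,17,has); (19,5,has); (19,15,has); (19,16,has); (20,8,has); (20,16,has); (20,17,has); (21,15,has); (21,16,has); (21,17,has); (25,0,has); (25,22,has); (25,24,has); (26,3,has); (26,22,has); (26,23,has); (27,6,has); (27,23,has); (27,24,has); (28,22,has); (28,23,has); (28,24,has)
final:
nodes: 0:pt, 3:pt, 4:pt, 5:pt, 6:pt, 7:pt, 8:pt, 14:F, 15:pt, 16:pt, 17:pt, 18:F, 19:F, 20:F, 21:F, 22:pt, 23:pt, 24:pt, 25:F, 26:F, 27:F, 28:F
edges: (14,3,has); (14,5,has); (14,8,has); (18,3,has); (18,15,has); (18,17,has); (19,5,has); (19,15,has); (19,16,has); (20,8,has); (20,16,has); (20,17,has); (21,15,has); (21,16,has); (21,17,has); (25,0,has); (25,22,has); (25,24,has); (26,3,has); (26,22,has); (26,23,has); (27,6,has); (27,23,has); (27,24,has); (28,22,has); (28,23,has); (28,24,has)


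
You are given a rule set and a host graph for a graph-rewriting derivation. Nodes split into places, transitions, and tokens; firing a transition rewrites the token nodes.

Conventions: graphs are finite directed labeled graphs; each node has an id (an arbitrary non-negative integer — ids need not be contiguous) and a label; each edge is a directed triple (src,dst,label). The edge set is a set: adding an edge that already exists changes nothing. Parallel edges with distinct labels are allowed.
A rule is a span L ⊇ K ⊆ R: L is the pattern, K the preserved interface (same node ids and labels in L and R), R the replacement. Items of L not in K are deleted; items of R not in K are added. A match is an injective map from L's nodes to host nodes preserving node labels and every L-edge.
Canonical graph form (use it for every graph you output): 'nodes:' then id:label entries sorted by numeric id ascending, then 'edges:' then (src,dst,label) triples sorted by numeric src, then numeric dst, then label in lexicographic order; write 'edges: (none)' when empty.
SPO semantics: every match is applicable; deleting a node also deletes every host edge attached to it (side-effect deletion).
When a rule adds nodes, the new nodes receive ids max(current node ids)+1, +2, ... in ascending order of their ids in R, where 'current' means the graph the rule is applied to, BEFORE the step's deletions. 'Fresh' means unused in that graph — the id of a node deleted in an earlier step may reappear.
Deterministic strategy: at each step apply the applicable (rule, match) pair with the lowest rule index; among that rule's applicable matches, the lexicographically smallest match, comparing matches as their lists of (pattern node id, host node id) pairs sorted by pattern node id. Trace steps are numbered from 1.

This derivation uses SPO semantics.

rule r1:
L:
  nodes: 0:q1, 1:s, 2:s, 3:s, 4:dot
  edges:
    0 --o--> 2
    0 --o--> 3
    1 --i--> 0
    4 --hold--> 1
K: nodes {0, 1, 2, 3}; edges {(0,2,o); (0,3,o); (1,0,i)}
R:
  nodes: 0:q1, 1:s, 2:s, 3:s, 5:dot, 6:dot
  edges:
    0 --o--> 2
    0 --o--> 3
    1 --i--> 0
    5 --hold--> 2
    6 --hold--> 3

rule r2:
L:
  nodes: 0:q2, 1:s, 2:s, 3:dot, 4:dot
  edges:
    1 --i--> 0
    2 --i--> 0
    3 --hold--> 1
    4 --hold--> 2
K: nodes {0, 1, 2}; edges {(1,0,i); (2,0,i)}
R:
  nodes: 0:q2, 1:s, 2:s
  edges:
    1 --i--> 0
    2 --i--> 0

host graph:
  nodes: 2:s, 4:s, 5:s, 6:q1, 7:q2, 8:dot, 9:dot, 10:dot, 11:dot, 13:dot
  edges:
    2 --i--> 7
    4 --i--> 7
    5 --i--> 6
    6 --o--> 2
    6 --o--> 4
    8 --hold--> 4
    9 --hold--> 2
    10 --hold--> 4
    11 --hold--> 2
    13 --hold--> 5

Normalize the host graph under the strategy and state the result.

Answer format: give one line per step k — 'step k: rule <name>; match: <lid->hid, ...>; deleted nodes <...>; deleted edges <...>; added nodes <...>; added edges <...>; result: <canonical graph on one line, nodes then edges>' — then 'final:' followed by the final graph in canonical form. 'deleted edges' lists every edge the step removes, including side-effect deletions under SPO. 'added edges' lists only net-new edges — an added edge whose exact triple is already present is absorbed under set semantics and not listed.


step 1: rule r1; match: 0->6, 1->5, 2->2, 3->4, 4->13; deleted nodes 13; deleted edges (13,5,hold); added nodes 14, 15; added edges (14,2,hold); (15,4,hold); result: nodes: 2:s, 4:s, 5:s, 6:q1, 7:q2, 8:dot, 9:dot, 10:dot, 11:dot, 14:dot, 15:dot edges: (2,7,i); (4,7,i); (5,6,i); (6,2,o); (6,4,o); (8,4,hold); (9,2,hold); (10,4,hold); (11,2,hold); (14,2,hold); (15,4,hold)
step 2: rule r2; match: 0->7, 1->2, 2->4, 3->9, 4->8; deleted nodes 8, 9; deleted edges (8,4,hold); (9,2,hold); added nodes (none); added edges (none); result: nodes: 2:s, 4:s, 5:s, 6:q1, 7:q2, 10:dot, 11:dot, 14:dot, 15:dot edges: (2,7,i); (4,7,i); (5,6,i); (6,2,o); (6,4,o); (10,4,hold); (11,2,hold); (14,2,hold); (15,4,hold)
step 3: rule r2; match: 0->7, 1->2, 2->4, 3->11, 4->10; deleted nodes 10, 11; deleted edges (10,4,hold); (11,2,hold); added nodes (none); added edges (none); result: nodes: 2:s, 4:s, 5:s, 6:q1, 7:q2, 14:dot, 15:dot edges: (2,7,i); (4,7,i); (5,6,i); (6,2,o); (6,4,o); (14,2,hold); (15,4,hold)
step 4: rule r2; match: 0->7, 1->2, 2->4, 3->14, 4->15; deleted nodes 14, 15; deleted edges (14,2,hold); (15,4,hold); added nodes (none); added edges (none); result: nodes: 2:s, 4:s, 5:s, 6:q1, 7:q2 edges: (2,7,i); (4,7,i); (5,6,i); (6,2,o); (6,4,o)
final:
nodes: 2:s, 4:s, 5:s, 6:q1, 7:q2
edges: (2,7,i); (4,7,i); (5,6,i); (6,2,o); (6,4,o)


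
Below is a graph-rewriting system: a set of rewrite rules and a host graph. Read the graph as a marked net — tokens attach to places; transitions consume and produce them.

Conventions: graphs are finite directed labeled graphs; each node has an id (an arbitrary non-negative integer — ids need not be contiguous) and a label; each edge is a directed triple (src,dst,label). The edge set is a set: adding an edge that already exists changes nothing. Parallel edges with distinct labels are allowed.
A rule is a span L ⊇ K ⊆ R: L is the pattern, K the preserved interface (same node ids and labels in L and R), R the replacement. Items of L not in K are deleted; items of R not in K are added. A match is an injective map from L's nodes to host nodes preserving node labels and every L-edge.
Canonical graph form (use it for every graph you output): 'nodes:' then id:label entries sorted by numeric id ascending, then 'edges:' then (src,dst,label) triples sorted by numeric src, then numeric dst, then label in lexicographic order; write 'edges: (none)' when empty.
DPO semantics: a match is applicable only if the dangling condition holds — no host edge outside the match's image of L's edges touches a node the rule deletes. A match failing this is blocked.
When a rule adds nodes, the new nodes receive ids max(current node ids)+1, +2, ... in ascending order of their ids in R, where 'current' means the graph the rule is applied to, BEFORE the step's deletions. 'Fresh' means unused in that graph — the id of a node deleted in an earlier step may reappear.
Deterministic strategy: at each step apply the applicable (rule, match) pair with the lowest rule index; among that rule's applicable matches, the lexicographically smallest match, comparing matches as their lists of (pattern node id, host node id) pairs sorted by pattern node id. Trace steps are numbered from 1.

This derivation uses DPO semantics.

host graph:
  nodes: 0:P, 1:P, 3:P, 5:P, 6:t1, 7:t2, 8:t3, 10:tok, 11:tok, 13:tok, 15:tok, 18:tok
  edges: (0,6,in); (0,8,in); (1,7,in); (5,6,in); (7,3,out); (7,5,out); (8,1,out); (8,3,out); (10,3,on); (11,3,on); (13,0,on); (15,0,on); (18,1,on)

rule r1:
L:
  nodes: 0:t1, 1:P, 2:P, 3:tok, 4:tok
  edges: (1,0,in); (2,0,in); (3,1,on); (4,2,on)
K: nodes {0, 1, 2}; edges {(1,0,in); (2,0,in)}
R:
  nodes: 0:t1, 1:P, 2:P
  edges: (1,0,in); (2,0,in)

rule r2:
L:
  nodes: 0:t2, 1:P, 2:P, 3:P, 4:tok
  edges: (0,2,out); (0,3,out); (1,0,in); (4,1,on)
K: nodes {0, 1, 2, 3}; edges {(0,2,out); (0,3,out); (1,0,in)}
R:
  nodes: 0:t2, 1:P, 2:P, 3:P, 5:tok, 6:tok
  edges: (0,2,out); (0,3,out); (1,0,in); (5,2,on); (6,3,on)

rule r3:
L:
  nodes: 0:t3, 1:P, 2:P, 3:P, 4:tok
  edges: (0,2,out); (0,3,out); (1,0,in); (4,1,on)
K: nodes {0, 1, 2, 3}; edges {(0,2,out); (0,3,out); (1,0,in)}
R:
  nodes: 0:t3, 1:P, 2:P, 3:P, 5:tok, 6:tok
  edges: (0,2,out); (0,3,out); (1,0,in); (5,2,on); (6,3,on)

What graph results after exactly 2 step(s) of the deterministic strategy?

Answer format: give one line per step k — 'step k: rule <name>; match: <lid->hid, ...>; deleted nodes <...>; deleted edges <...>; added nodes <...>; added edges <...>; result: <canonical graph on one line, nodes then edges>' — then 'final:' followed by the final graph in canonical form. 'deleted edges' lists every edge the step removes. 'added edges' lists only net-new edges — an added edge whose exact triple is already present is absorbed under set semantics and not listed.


step 1: rule r2; match: 0->7, 1->1, 2->3, 3->5, 4->18; deleted nodes 18; deleted edges (18,1,on); added nodes 19, 20; added edges (19,3,on); (20,5,on); result: nodes: 0:P, 1:P, 3:P, 5:P, 6:t1, 7:t2, 8:t3, 10:tok, 11:tok, 13:tok, 15:tok, 19:tok, 20:tok edges: (0,6,in); (0,8,in); (1,7,in); (5,6,in); (7,3,out); (7,5,out); (8,1,out); (8,3,out); (10,3,on); (11,3,on); (13,0,on); (15,0,on); (19,3,on); (20,5,on)
step 2: rule r1; match: 0->6, 1->0, 2->5, 3->13, 4->20; deleted nodes 13, 20; deleted edges (13,0,on); (20,5,on); added nodes (none); added edges (none); result: nodes: 0:P, 1:P, 3:P, 5:P, 6:t1, 7:t2, 8:t3, 10:tok, 11:tok, 15:tok, 19:tok edges: (0,6,in); (0,8,in); (1,7,in); (5,6,in); (7,3,out); (7,5,out); (8,1,out); (8,3,out); (10,3,on); (11,3,on); (15,0,on); (19,3,on)
final:
nodes: 0:P, 1:P, 3:P, 5:P, 6:t1, 7:t2, 8:t3, 10:tok, 11:tok, 15:tok, 19:tok
edges: (0,6,in); (0,8,in); (1,7,in); (5,6,in); (7,3,out); (7,5,out); (8,1,out); (8,3,out); (10,3,on); (11,3,on); (15,0,on); (19,3,on)


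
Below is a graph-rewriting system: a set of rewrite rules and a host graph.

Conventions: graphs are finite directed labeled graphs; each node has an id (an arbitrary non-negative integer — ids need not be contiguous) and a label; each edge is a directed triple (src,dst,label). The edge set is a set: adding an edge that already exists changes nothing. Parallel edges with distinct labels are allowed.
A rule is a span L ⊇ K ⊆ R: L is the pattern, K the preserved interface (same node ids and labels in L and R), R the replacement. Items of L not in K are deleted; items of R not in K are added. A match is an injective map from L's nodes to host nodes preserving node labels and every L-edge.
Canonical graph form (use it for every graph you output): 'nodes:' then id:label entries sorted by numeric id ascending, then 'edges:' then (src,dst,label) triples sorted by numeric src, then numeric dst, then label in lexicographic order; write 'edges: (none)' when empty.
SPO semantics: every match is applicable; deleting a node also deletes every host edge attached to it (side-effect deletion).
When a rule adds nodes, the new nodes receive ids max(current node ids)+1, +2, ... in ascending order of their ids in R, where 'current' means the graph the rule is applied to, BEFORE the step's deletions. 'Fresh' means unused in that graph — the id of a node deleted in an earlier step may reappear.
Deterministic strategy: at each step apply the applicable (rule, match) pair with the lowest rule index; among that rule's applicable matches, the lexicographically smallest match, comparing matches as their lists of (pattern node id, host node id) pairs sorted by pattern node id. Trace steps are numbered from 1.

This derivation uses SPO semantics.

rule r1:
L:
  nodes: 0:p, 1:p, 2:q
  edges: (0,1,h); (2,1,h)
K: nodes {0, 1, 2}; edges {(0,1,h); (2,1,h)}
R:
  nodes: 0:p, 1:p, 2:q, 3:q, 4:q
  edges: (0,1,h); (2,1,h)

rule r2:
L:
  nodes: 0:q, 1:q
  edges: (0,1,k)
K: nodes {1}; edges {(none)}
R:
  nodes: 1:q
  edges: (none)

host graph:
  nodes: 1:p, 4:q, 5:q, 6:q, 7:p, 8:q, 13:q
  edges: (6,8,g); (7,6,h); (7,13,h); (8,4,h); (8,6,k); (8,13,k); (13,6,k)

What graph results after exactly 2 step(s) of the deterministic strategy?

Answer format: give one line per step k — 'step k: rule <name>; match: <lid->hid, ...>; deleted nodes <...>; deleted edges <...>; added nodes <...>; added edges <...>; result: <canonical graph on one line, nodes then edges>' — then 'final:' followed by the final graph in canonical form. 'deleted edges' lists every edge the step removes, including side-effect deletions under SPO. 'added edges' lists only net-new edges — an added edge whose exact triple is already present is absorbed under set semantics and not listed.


step 1: rule r2; match: 0->8, 1->6; deleted nodes 8; deleted edges (6,8,g); (8,4,h); (8,6,k); (8,13,k); added nodes (none); added edges (none); result: nodes: 1:p, 4:q, 5:q, 6:q, 7:p, 13:q edges: (7,6,h); (7,13,h); (13,6,k)
step 2: rule r2; match: 0->13, 1->6; deleted nodes 13; deleted edges (7,13,h); (13,6,k); added nodes (none); added edges (none); result: nodes: 1:p, 4:q, 5:q, 6:q, 7:p edges: (7,6,h)
final:
nodes: 1:p, 4:q, 5:q, 6:q, 7:p
edges: (7,6,h)


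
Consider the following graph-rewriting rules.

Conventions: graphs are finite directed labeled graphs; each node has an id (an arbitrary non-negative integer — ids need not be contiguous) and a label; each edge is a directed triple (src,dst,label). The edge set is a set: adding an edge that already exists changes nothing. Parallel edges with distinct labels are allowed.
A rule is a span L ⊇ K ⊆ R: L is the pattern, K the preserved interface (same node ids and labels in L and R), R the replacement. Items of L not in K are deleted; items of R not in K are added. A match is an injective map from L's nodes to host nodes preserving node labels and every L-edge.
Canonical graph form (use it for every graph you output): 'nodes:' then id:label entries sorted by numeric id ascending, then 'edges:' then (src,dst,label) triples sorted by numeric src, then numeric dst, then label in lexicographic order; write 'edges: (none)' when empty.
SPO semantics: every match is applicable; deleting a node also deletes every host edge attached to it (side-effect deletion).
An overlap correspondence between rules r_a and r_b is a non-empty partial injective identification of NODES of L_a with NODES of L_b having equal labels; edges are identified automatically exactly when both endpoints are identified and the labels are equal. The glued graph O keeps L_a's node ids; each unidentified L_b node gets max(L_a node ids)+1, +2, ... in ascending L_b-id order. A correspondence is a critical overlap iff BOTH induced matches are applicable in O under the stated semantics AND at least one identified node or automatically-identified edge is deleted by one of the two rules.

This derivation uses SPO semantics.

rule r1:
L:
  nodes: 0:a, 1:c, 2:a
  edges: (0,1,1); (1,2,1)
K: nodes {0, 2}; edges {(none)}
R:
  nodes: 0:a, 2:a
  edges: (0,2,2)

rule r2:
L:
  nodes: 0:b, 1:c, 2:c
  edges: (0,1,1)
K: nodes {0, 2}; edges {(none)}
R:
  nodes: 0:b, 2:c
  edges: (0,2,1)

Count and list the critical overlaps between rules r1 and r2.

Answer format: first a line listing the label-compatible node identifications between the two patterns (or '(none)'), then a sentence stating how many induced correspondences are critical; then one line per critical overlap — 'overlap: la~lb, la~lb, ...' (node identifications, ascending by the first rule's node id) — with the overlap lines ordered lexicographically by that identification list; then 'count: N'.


label-compatible node identifications between L(r1) and L(r2): 1~1, 1~2
2 of the induced correspondences are critical overlaps of r1 and r2.
overlap: 1~1
overlap: 1~2
count: 2


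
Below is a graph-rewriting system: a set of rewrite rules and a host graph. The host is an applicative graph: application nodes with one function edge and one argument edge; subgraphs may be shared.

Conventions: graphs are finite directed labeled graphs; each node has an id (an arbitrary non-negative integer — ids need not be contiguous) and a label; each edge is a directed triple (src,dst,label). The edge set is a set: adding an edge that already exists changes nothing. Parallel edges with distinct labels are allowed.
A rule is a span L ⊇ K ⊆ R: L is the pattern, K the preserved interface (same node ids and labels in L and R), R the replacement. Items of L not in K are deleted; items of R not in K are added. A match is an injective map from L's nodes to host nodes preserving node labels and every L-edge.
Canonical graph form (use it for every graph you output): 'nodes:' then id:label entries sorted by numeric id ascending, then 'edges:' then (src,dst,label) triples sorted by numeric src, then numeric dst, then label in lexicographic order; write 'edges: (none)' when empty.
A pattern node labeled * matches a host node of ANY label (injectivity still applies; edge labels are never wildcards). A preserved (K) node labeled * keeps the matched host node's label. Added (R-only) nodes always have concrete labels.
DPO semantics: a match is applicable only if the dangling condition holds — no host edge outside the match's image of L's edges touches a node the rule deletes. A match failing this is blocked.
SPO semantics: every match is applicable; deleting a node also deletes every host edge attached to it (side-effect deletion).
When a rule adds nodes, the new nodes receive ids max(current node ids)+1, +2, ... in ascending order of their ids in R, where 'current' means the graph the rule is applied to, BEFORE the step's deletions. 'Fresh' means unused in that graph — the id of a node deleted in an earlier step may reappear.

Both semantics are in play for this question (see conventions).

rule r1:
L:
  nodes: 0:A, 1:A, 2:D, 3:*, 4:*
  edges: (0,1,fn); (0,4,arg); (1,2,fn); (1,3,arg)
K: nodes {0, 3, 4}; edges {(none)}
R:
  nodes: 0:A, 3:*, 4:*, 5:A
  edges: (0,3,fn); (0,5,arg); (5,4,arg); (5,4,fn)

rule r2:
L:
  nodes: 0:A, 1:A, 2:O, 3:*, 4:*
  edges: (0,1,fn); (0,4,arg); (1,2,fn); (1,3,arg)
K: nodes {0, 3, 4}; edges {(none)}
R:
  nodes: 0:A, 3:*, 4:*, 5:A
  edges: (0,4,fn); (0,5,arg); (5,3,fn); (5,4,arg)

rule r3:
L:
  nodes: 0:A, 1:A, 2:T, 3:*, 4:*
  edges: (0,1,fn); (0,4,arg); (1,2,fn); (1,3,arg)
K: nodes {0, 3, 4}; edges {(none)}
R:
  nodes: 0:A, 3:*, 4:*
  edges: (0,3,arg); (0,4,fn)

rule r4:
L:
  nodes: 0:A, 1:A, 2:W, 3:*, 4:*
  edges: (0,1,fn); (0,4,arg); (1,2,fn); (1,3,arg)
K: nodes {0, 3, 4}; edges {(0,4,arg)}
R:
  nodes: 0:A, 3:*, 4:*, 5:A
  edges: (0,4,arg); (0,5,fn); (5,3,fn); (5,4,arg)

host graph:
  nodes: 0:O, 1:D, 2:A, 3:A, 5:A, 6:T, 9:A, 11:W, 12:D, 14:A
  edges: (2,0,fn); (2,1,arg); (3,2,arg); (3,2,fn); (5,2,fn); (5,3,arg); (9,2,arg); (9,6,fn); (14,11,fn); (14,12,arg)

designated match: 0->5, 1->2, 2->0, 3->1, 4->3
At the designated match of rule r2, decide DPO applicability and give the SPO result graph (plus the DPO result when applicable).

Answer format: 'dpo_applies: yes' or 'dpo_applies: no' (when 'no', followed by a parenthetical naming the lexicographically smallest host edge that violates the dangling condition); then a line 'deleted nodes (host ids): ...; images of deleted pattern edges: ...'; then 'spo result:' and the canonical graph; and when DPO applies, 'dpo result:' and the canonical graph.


dpo_applies: no
(the rule deletes node 2, which keeps host edge (3,2,arg) outside the match image — the dangling condition fails, DPO blocks; SPO proceeds and side-deletes such edges)
deleted nodes (host ids): 0, 2; images of deleted pattern edges: (2,0,fn); (2,1,arg); (5,2,fn); (5,3,arg)
spo result:
nodes: 1:D, 3:A, 5:A, 6:T, 9:A, 11:W, 12:D, 14:A, 15:A
edges: (5,3,fn); (5,15,arg); (9,6,fn); (14,11,fn); (14,12,arg); (15,1,fn); (15,3,arg)
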